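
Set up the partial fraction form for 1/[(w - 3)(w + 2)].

Distinct linear factors: P/(w - 3) + Q/(w + 2)


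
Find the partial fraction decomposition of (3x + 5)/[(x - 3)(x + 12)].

At x=3: A = (3·3 + 5)/(3 + 12) = 14/15. At x=-12: B = (3·(-12) + 5)/(-12 - 3) = 31/15
Result: (14/15)/(x - 3) + (31/15)/(x + 12)


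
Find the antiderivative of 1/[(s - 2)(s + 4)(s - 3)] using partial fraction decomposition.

Cover-up: P = -1/6, Q = 1/42, R = 1/7. Decomposition: (-1/6)/(s - 2) + (1/42)/(s + 4) + (1/7)/(s - 3). Integrate each term: (-1/6) ln|(s - 2)| + (1/42) ln|(s + 4)| + (1/7) ln|(s - 3)| + C


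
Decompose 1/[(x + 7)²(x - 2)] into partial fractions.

Cover-up at x=2: γ = 1/(2 + 7)² = 1/81. Cover-up at x=-7: β = 1/(-7 - 2) = -1/9. Comparing x² coeff: α = -γ = -1/81
Result: (-1/81)/(x + 7) - (1/9)/(x + 7)² + (1/81)/(x - 2)


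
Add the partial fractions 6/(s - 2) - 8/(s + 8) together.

Common denominator (s - 2)(s + 8). Numerator: 6(s + 8) - 8(s - 2) = (6s + 48) - (8s - 16) = -2s + 64
Result: (-2s + 64)/[(s - 2)(s + 8)]


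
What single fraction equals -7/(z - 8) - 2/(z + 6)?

Common denominator (z - 8)(z + 6). Numerator: -7(z + 6) - 2(z - 8) = (-7z - 42) - (2z - 16) = -9z - 26
Result: (-9z - 26)/[(z - 8)(z + 6)]


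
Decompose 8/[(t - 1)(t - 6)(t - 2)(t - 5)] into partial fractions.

Using Heaviside cover-up: (-2/5)/(t - 1) + (2/5)/(t - 6) + (2/3)/(t - 2) - (2/3)/(t - 5)


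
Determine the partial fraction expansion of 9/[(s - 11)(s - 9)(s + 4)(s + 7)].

Using Heaviside cover-up: (1/60)/(s - 11) - (9/416)/(s - 9) + (1/65)/(s + 4) - (1/96)/(s + 7)


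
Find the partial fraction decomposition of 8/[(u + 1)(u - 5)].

8/(u + 1)(u - 5) = α/(u + 1) + β/(u - 5). α = 8/(-1 - 5) = -4/3, β = 8/(5 + 1) = 4/3
Result: (-4/3)/(u + 1) + (4/3)/(u - 5)


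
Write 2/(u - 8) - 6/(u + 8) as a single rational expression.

Common denominator (u - 8)(u + 8). Numerator: 2(u + 8) - 6(u - 8) = (2u + 16) - (6u - 48) = -4u + 64
Result: (-4u + 64)/[(u - 8)(u + 8)]


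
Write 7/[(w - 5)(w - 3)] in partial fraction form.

7/(w - 5)(w - 3) = α/(w - 5) + β/(w - 3). α = 7/(5 - 3) = 7/2, β = 7/(3 - 5) = -7/2
Result: (7/2)/(w - 5) - (7/2)/(w - 3)


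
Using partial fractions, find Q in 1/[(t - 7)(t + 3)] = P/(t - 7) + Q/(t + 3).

Cover-up at t = -3: Q = 1/(-3 - 7) = -1/10


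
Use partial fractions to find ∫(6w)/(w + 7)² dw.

Decompose: P = 6, Q = 6·(-7) + 0 = -42, so (6w)/(w + 7)² = 6/(w + 7) - 42/(w + 7)². Integrate: ∫ P/(w + 7) dw = 6 ln|(w + 7)|; ∫ Q/(w + 7)² dw = 42/(w + 7). Sum: 6 ln|(w + 7)| + 42/(w + 7) + C


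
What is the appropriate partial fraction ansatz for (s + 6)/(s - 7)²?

Repeated linear factor: A/(s - 7) + B/(s - 7)²


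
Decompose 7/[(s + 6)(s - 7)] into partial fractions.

7/(s + 6)(s - 7) = α/(s + 6) + β/(s - 7). α = 7/(-6 - 7) = -7/13, β = 7/(7 + 6) = 7/13
Result: (-7/13)/(s + 6) + (7/13)/(s - 7)


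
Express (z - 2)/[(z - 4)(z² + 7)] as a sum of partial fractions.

At z=4: P = (1·4 - 2)/(4² + 7) = 2/23. Q = -P = -2/23, R = 1 - 4·P = 15/23
Result: (2/23)/(z - 4) - ((2/23)z - 15/23)/(z² + 7)


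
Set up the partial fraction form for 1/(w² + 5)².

Repeated quadratic factor: (αw + β)/(w² + 5) + (γw + δ)/(w² + 5)²


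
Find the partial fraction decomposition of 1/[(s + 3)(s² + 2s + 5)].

Cover-up at s = -3: P = 1/((-3)² + 2·(-3) + 5) = 1/8. Then Q = -P = -1/8, R = -P·(2 - 3) = 1/8
Result: (1/8)/(s + 3) - ((1/8)s - 1/8)/(s² + 2s + 5)


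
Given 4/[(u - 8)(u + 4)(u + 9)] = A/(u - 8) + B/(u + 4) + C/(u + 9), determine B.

Cover-up at u = -4: B = 4/[(-4 - 8)(-4 + 9)] = 4/[(-12)(5)] = -4/60 = -1/15


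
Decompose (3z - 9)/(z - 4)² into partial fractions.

(3z - 9) = P(z - 4) + Q. At z = 4: Q = 3·4 - 9 = 3. Coeff of z: P = 3
Result: 3/(z - 4) + 3/(z - 4)²


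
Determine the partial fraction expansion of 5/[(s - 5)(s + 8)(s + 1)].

Using cover-up method: P = 5/78, Q = 5/91, R = -5/42
Result: (5/78)/(s - 5) + (5/91)/(s + 8) - (5/42)/(s + 1)


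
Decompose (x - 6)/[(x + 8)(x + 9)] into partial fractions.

At x=-8: P = (1·(-8) - 6)/(-8 + 9) = -14. At x=-9: Q = (1·(-9) - 6)/(-9 + 8) = 15
Result: -14/(x + 8) + 15/(x + 9)


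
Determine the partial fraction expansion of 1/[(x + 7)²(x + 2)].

Cover-up at x=-2: γ = 1/(-2 + 7)² = 1/25. Cover-up at x=-7: β = 1/(-7 + 2) = -1/5. Comparing x² coeff: α = -γ = -1/25
Result: (-1/25)/(x + 7) - (1/5)/(x + 7)² + (1/25)/(x + 2)


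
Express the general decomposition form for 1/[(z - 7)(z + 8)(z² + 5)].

Two linear + quadratic: P/(z - 7) + Q/(z + 8) + (Rz + S)/(z² + 5)


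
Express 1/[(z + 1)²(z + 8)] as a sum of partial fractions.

Cover-up at z=-8: C = 1/(-8 + 1)² = 1/49. Cover-up at z=-1: B = 1/(-1 + 8) = 1/7. Comparing z² coeff: A = -C = -1/49
Result: (-1/49)/(z + 1) + (1/7)/(z + 1)² + (1/49)/(z + 8)


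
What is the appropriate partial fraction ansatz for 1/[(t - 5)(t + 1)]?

Distinct linear factors: A/(t - 5) + B/(t + 1)


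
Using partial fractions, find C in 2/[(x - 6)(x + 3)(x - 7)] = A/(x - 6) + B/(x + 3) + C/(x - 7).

Cover-up at x = 7: C = 2/[(7 - 6)(7 + 3)] = 2/[(1)(10)] = 2/10 = 1/5


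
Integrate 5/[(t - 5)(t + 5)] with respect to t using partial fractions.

Decompose: 5/[(t - 5)(t + 5)] = (1/2)/(t - 5) - (1/2)/(t + 5). Integrate each term: (1/2) ln|(t - 5)| - (1/2) ln|(t + 5)| + C


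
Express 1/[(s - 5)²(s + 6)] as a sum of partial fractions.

Cover-up at s=-6: γ = 1/(-6 - 5)² = 1/121. Cover-up at s=5: β = 1/(5 + 6) = 1/11. Comparing s² coeff: α = -γ = -1/121
Result: (-1/121)/(s - 5) + (1/11)/(s - 5)² + (1/121)/(s + 6)


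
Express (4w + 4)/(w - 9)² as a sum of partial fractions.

(4w + 4) = A(w - 9) + B. At w = 9: B = 4·9 + 4 = 40. Coeff of w: A = 4
Result: 4/(w - 9) + 40/(w - 9)²


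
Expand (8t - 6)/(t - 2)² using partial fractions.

(8t - 6) = α(t - 2) + β. At t = 2: β = 8·2 - 6 = 10. Coeff of t: α = 8
Result: 8/(t - 2) + 10/(t - 2)²


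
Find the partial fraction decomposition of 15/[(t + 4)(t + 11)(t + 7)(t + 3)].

Using Heaviside cover-up: (-5/7)/(t + 4) - (15/224)/(t + 11) + (5/16)/(t + 7) + (15/32)/(t + 3)


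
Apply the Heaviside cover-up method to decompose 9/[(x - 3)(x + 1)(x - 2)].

Cover (x - 3), x=3: A = 9/[(3 + 1)(3 - 2)] = 9/4. Cover (x + 1), x=-1: B = 9/[(-1 - 3)(-1 - 2)] = 3/4. Cover (x - 2), x=2: C = 9/[(2 - 3)(2 + 1)] = -3.
Result: (9/4)/(x - 3) + (3/4)/(x + 1) - 3/(x - 2)


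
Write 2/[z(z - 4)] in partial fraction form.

2/z(z - 4) = P/z + Q/(z - 4). P = 2/(0 - 4) = -1/2, Q = 2/(4 - 0) = 1/2
Result: (-1/2)/z + (1/2)/(z - 4)


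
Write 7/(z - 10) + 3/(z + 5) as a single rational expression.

Common denominator (z - 10)(z + 5). Numerator: 7(z + 5) + 3(z - 10) = (7z + 35) + (3z - 30) = 10z + 5
Result: (10z + 5)/[(z - 10)(z + 5)]


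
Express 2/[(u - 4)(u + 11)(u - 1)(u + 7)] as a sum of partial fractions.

Using Heaviside cover-up: (2/495)/(u - 4) - (1/360)/(u + 11) - (1/144)/(u - 1) + (1/176)/(u + 7)


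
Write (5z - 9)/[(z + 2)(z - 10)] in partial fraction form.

At z=-2: A = (5·(-2) - 9)/(-2 - 10) = 19/12. At z=10: B = (5·10 - 9)/(10 + 2) = 41/12
Result: (19/12)/(z + 2) + (41/12)/(z - 10)


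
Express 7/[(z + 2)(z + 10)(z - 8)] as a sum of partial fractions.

Using cover-up method: P = -7/80, Q = 7/144, R = 7/180
Result: (-7/80)/(z + 2) + (7/144)/(z + 10) + (7/180)/(z - 8)


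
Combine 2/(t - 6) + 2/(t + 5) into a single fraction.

Common denominator (t - 6)(t + 5). Numerator: 2(t + 5) + 2(t - 6) = (2t + 10) + (2t - 12) = 4t - 2
Result: (4t - 2)/[(t - 6)(t + 5)]


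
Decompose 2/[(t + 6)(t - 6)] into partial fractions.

2/(t + 6)(t - 6) = A/(t + 6) + B/(t - 6). A = 2/(-6 - 6) = -1/6, B = 2/(6 + 6) = 1/6
Result: (-1/6)/(t + 6) + (1/6)/(t - 6)


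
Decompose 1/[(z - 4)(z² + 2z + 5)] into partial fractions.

Cover-up at z = 4: α = 1/(4² + 2·4 + 5) = 1/29. Then β = -α = -1/29, γ = -α·(2 + 4) = -6/29
Result: (1/29)/(z - 4) - ((1/29)z + 6/29)/(z² + 2z + 5)


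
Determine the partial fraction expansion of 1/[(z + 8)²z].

Cover-up at z=0: γ = 1/(0 + 8)² = 1/64. Cover-up at z=-8: β = 1/(-8 - 0) = -1/8. Comparing z² coeff: α = -γ = -1/64
Result: (-1/64)/(z + 8) - (1/8)/(z + 8)² + (1/64)/z


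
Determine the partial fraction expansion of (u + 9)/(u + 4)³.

(u + 9) = P(u + 4)² + Q(u + 4) + R. At u = -4: R = 1·(-4) + 9 = 5. Coefficients: P = 0, Q = 1
Result: 1/(u + 4)² + 5/(u + 4)³


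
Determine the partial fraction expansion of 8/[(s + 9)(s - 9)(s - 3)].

Using cover-up method: A = 1/27, B = 2/27, C = -1/9
Result: (1/27)/(s + 9) + (2/27)/(s - 9) - (1/9)/(s - 3)


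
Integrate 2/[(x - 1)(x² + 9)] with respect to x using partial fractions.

Cover-up at x=1: P = 2/(1²+9) = 1/5. Coeff matching: Q = -1/5, R = -1/5. Decomposition: (1/5)/(x - 1) - ((1/5)x + 1/5)/(x² + 9). Integrate: linear → ln, quadratic → (1/2)ln + arctan: (1/5) ln|(x - 1)| - (1/10) ln(x² + 9) - (1/15) arctan(x/3) + C


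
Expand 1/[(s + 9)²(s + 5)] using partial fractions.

Cover-up at s=-5: γ = 1/(-5 + 9)² = 1/16. Cover-up at s=-9: β = 1/(-9 + 5) = -1/4. Comparing s² coeff: α = -γ = -1/16
Result: (-1/16)/(s + 9) - (1/4)/(s + 9)² + (1/16)/(s + 5)


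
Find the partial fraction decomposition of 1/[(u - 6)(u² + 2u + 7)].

Cover-up at u = 6: A = 1/(6² + 2·6 + 7) = 1/55. Then B = -A = -1/55, C = -A·(2 + 6) = -8/55
Result: (1/55)/(u - 6) - ((1/55)u + 8/55)/(u² + 2u + 7)


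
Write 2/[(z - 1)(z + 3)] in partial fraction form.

2/(z - 1)(z + 3) = A/(z - 1) + B/(z + 3). A = 2/(1 + 3) = 1/2, B = 2/(-3 - 1) = -1/2
Result: (1/2)/(z - 1) - (1/2)/(z + 3)


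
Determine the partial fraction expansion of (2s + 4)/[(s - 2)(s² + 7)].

At s=2: A = (2·2 + 4)/(2² + 7) = 8/11. B = -A = -8/11, C = 2 - 2·A = 6/11
Result: (8/11)/(s - 2) - ((8/11)s - 6/11)/(s² + 7)


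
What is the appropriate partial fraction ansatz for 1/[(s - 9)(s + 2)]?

Distinct linear factors: A/(s - 9) + B/(s + 2)


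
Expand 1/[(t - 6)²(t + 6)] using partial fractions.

Cover-up at t=-6: R = 1/(-6 - 6)² = 1/144. Cover-up at t=6: Q = 1/(6 + 6) = 1/12. Comparing t² coeff: P = -R = -1/144
Result: (-1/144)/(t - 6) + (1/12)/(t - 6)² + (1/144)/(t + 6)


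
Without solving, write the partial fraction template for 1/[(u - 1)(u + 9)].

Distinct linear factors: α/(u - 1) + β/(u + 9)


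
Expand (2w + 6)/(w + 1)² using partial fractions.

(2w + 6) = α(w + 1) + β. At w = -1: β = 2·(-1) + 6 = 4. Coeff of w: α = 2
Result: 2/(w + 1) + 4/(w + 1)²


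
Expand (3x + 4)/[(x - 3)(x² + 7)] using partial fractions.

At x=3: A = (3·3 + 4)/(3² + 7) = 13/16. B = -A = -13/16, C = 3 - 3·A = 9/16
Result: (13/16)/(x - 3) - ((13/16)x - 9/16)/(x² + 7)


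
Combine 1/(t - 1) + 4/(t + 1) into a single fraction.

Common denominator (t - 1)(t + 1). Numerator: 1(t + 1) + 4(t - 1) = (t + 1) + (4t - 4) = 5t - 3
Result: (5t - 3)/[(t - 1)(t + 1)]


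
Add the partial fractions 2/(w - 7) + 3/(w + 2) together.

Common denominator (w - 7)(w + 2). Numerator: 2(w + 2) + 3(w - 7) = (2w + 4) + (3w - 21) = 5w - 17
Result: (5w - 17)/[(w - 7)(w + 2)]


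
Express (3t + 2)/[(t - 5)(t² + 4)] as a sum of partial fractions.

At t=5: A = (3·5 + 2)/(5² + 4) = 17/29. B = -A = -17/29, C = 3 - 5·A = 2/29
Result: (17/29)/(t - 5) - ((17/29)t - 2/29)/(t² + 4)


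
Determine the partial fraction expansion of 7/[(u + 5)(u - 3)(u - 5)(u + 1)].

Using Heaviside cover-up: (-7/320)/(u + 5) - (7/64)/(u - 3) + (7/120)/(u - 5) + (7/96)/(u + 1)


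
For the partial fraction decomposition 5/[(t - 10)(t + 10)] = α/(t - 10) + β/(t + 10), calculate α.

Cover-up at t = 10: α = 5/(10 + 10) = 5/20 = 1/4


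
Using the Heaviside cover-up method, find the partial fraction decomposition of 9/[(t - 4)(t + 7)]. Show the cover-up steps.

Cover (t - 4): set t=4, get α = 9/(4 + 7) = 9/11. Cover (t + 7): set t=-7, get β = 9/(-7 - 4) = -9/11.
Result: (9/11)/(t - 4) - (9/11)/(t + 7)


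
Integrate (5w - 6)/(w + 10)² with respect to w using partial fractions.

Decompose: P = 5, Q = 5·(-10) - 6 = -56, so (5w - 6)/(w + 10)² = 5/(w + 10) - 56/(w + 10)². Integrate: ∫ P/(w + 10) dw = 5 ln|(w + 10)|; ∫ Q/(w + 10)² dw = 56/(w + 10). Sum: 5 ln|(w + 10)| + 56/(w + 10) + C


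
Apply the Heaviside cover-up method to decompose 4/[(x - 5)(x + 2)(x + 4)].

Cover (x - 5), x=5: P = 4/[(5 + 2)(5 + 4)] = 4/63. Cover (x + 2), x=-2: Q = 4/[(-2 - 5)(-2 + 4)] = -2/7. Cover (x + 4), x=-4: R = 4/[(-4 - 5)(-4 + 2)] = 2/9.
Result: (4/63)/(x - 5) - (2/7)/(x + 2) + (2/9)/(x + 4)


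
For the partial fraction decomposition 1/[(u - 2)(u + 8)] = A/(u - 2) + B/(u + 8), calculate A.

Cover-up at u = 2: A = 1/(2 + 8) = 1/10


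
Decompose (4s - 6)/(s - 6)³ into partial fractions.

(4s - 6) = P(s - 6)² + Q(s - 6) + R. At s = 6: R = 4·6 - 6 = 18. Coefficients: P = 0, Q = 4
Result: 4/(s - 6)² + 18/(s - 6)³


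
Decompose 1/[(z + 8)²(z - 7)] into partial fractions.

Cover-up at z=7: C = 1/(7 + 8)² = 1/225. Cover-up at z=-8: B = 1/(-8 - 7) = -1/15. Comparing z² coeff: A = -C = -1/225
Result: (-1/225)/(z + 8) - (1/15)/(z + 8)² + (1/225)/(z - 7)


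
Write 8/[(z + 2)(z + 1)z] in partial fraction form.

Using cover-up method: A = 4, B = -8, C = 4
Result: 4/(z + 2) - 8/(z + 1) + 4/z


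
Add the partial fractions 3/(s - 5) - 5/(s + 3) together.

Common denominator (s - 5)(s + 3). Numerator: 3(s + 3) - 5(s - 5) = (3s + 9) - (5s - 25) = -2s + 34
Result: (-2s + 34)/[(s - 5)(s + 3)]


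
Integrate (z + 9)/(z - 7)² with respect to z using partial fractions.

Decompose: A = 1, B = 1·7 + 9 = 16, so (z + 9)/(z - 7)² = 1/(z - 7) + 16/(z - 7)². Integrate: ∫ A/(z - 7) dz = ln|(z - 7)|; ∫ B/(z - 7)² dz = -16/(z - 7). Sum: ln|(z - 7)| - 16/(z - 7) + C


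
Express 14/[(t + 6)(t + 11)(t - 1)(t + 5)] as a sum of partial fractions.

Using Heaviside cover-up: (2/5)/(t + 6) - (7/180)/(t + 11) + (1/36)/(t - 1) - (7/18)/(t + 5)


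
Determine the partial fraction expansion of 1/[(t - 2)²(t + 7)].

Cover-up at t=-7: γ = 1/(-7 - 2)² = 1/81. Cover-up at t=2: β = 1/(2 + 7) = 1/9. Comparing t² coeff: α = -γ = -1/81
Result: (-1/81)/(t - 2) + (1/9)/(t - 2)² + (1/81)/(t + 7)


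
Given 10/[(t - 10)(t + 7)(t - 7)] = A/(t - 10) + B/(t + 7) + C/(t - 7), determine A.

Cover-up at t = 10: A = 10/[(10 + 7)(10 - 7)] = 10/[(17)(3)] = 10/51


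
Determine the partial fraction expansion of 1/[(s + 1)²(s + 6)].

Cover-up at s=-6: R = 1/(-6 + 1)² = 1/25. Cover-up at s=-1: Q = 1/(-1 + 6) = 1/5. Comparing s² coeff: P = -R = -1/25
Result: (-1/25)/(s + 1) + (1/5)/(s + 1)² + (1/25)/(s + 6)


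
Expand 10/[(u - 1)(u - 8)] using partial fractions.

10/(u - 1)(u - 8) = α/(u - 1) + β/(u - 8). α = 10/(1 - 8) = -10/7, β = 10/(8 - 1) = 10/7
Result: (-10/7)/(u - 1) + (10/7)/(u - 8)


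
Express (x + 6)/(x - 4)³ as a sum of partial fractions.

(x + 6) = P(x - 4)² + Q(x - 4) + R. At x = 4: R = 1·4 + 6 = 10. Coefficients: P = 0, Q = 1
Result: 1/(x - 4)² + 10/(x - 4)³


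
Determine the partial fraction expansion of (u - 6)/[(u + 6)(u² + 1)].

At u=-6: α = (1·(-6) - 6)/((-6)² + 1) = -12/37. β = -α = 12/37, γ = 1 - (-6)·α = -35/37
Result: (-12/37)/(u + 6) + ((12/37)u - 35/37)/(u² + 1)


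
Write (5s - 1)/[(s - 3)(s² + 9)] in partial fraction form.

At s=3: A = (5·3 - 1)/(3² + 9) = 7/9. B = -A = -7/9, C = 5 - 3·A = 8/3
Result: (7/9)/(s - 3) - ((7/9)s - 8/3)/(s² + 9)


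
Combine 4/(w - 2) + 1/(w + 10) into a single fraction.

Common denominator (w - 2)(w + 10). Numerator: 4(w + 10) + 1(w - 2) = (4w + 40) + (w - 2) = 5w + 38
Result: (5w + 38)/[(w - 2)(w + 10)]


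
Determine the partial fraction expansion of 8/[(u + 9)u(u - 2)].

Using cover-up method: P = 8/99, Q = -4/9, R = 4/11
Result: (8/99)/(u + 9) - (4/9)/u + (4/11)/(u - 2)


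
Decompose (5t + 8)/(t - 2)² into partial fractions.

(5t + 8) = α(t - 2) + β. At t = 2: β = 5·2 + 8 = 18. Coeff of t: α = 5
Result: 5/(t - 2) + 18/(t - 2)²


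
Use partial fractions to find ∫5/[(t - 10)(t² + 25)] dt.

Cover-up at t=10: α = 5/(10²+25) = 1/25. Coeff matching: β = -1/25, γ = -2/5. Decomposition: (1/25)/(t - 10) - ((1/25)t + 2/5)/(t² + 25). Integrate: linear → ln, quadratic → (1/2)ln + arctan: (1/25) ln|(t - 10)| - (1/50) ln(t² + 25) - (2/25) arctan(t/5) + C


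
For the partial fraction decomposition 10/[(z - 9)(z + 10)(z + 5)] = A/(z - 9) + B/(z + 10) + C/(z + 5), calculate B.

Cover-up at z = -10: B = 10/[(-10 - 9)(-10 + 5)] = 10/[(-19)(-5)] = 10/95 = 2/19


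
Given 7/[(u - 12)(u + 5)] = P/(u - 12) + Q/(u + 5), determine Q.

Cover-up at u = -5: Q = 7/(-5 - 12) = -7/17


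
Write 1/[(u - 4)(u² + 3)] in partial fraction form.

Cover-up at u = 4: α = 1/(4² + 3) = 1/19. Then β = -α = -1/19, γ = -α·(0 + 4) = -4/19
Result: (1/19)/(u - 4) - ((1/19)u + 4/19)/(u² + 3)


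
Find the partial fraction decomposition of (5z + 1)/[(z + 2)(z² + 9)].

At z=-2: α = (5·(-2) + 1)/((-2)² + 9) = -9/13. β = -α = 9/13, γ = 5 - (-2)·α = 47/13
Result: (-9/13)/(z + 2) + ((9/13)z + 47/13)/(z² + 9)


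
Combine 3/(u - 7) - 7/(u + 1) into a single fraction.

Common denominator (u - 7)(u + 1). Numerator: 3(u + 1) - 7(u - 7) = (3u + 3) - (7u - 49) = -4u + 52
Result: (-4u + 52)/[(u - 7)(u + 1)]


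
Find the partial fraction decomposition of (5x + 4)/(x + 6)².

(5x + 4) = α(x + 6) + β. At x = -6: β = 5·(-6) + 4 = -26. Coeff of x: α = 5
Result: 5/(x + 6) - 26/(x + 6)²


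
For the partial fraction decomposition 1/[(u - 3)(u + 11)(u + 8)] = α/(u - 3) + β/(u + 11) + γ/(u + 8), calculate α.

Cover-up at u = 3: α = 1/[(3 + 11)(3 + 8)] = 1/[(14)(11)] = 1/154


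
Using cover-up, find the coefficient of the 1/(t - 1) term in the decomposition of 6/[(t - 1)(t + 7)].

Cover (t - 1), set t=1: 6/((t + 7) at t=1) = 6/(8) = 3/4


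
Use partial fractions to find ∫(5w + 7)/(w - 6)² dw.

Decompose: P = 5, Q = 5·6 + 7 = 37, so (5w + 7)/(w - 6)² = 5/(w - 6) + 37/(w - 6)². Integrate: ∫ P/(w - 6) dw = 5 ln|(w - 6)|; ∫ Q/(w - 6)² dw = -37/(w - 6). Sum: 5 ln|(w - 6)| - 37/(w - 6) + C


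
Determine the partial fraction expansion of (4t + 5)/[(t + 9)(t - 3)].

At t=-9: A = (4·(-9) + 5)/(-9 - 3) = 31/12. At t=3: B = (4·3 + 5)/(3 + 9) = 17/12
Result: (31/12)/(t + 9) + (17/12)/(t - 3)


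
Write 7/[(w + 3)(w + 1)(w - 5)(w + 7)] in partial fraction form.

Using Heaviside cover-up: (7/64)/(w + 3) - (7/72)/(w + 1) + (7/576)/(w - 5) - (7/288)/(w + 7)


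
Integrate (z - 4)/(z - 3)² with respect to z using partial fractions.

Decompose: P = 1, Q = 1·3 - 4 = -1, so (z - 4)/(z - 3)² = 1/(z - 3) - 1/(z - 3)². Integrate: ∫ P/(z - 3) dz = ln|(z - 3)|; ∫ Q/(z - 3)² dz = 1/(z - 3). Sum: ln|(z - 3)| + 1/(z - 3) + C


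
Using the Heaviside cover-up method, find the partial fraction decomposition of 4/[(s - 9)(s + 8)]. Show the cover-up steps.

Cover (s - 9): set s=9, get α = 4/(9 + 8) = 4/17. Cover (s + 8): set s=-8, get β = 4/(-8 - 9) = -4/17.
Result: (4/17)/(s - 9) - (4/17)/(s + 8)


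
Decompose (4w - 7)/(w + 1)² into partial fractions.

(4w - 7) = P(w + 1) + Q. At w = -1: Q = 4·(-1) - 7 = -11. Coeff of w: P = 4
Result: 4/(w + 1) - 11/(w + 1)²


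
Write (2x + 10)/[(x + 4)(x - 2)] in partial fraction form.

At x=-4: P = (2·(-4) + 10)/(-4 - 2) = -1/3. At x=2: Q = (2·2 + 10)/(2 + 4) = 7/3
Result: (-1/3)/(x + 4) + (7/3)/(x - 2)


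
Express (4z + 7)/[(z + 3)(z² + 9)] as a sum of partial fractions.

At z=-3: A = (4·(-3) + 7)/((-3)² + 9) = -5/18. B = -A = 5/18, C = 4 - (-3)·A = 19/6
Result: (-5/18)/(z + 3) + ((5/18)z + 19/6)/(z² + 9)


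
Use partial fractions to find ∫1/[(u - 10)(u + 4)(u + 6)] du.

Cover-up: α = 1/224, β = -1/28, γ = 1/32. Decomposition: (1/224)/(u - 10) - (1/28)/(u + 4) + (1/32)/(u + 6). Integrate each term: (1/224) ln|(u - 10)| - (1/28) ln|(u + 4)| + (1/32) ln|(u + 6)| + C


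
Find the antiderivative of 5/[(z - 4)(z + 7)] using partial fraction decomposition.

Decompose: 5/[(z - 4)(z + 7)] = (5/11)/(z - 4) - (5/11)/(z + 7). Integrate each term: (5/11) ln|(z - 4)| - (5/11) ln|(z + 7)| + C


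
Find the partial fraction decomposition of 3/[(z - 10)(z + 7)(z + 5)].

Using cover-up method: P = 1/85, Q = 3/34, R = -1/10
Result: (1/85)/(z - 10) + (3/34)/(z + 7) - (1/10)/(z + 5)


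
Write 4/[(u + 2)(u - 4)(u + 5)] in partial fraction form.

Using cover-up method: A = -2/9, B = 2/27, C = 4/27
Result: (-2/9)/(u + 2) + (2/27)/(u - 4) + (4/27)/(u + 5)


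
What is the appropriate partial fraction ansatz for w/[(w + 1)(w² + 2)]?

Linear + irreducible quadratic: P/(w + 1) + (Qw + R)/(w² + 2)


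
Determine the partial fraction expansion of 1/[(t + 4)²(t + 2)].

Cover-up at t=-2: C = 1/(-2 + 4)² = 1/4. Cover-up at t=-4: B = 1/(-4 + 2) = -1/2. Comparing t² coeff: A = -C = -1/4
Result: (-1/4)/(t + 4) - (1/2)/(t + 4)² + (1/4)/(t + 2)


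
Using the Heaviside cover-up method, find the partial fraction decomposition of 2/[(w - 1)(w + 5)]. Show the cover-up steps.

Cover (w - 1): set w=1, get P = 2/(1 + 5) = 1/3. Cover (w + 5): set w=-5, get Q = 2/(-5 - 1) = -1/3.
Result: (1/3)/(w - 1) - (1/3)/(w + 5)


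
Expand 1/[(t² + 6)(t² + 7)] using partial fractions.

Coefficient matching gives α = γ = 0, β = 1/(7-6) = 1, δ = -β = -1
Result: 1/(t² + 6) - 1/(t² + 7)


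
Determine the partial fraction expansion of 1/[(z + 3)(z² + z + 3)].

Cover-up at z = -3: A = 1/((-3)² + 1·(-3) + 3) = 1/9. Then B = -A = -1/9, C = -A·(1 - 3) = 2/9
Result: (1/9)/(z + 3) - ((1/9)z - 2/9)/(z² + z + 3)


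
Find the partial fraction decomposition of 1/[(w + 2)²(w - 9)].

Cover-up at w=9: γ = 1/(9 + 2)² = 1/121. Cover-up at w=-2: β = 1/(-2 - 9) = -1/11. Comparing w² coeff: α = -γ = -1/121
Result: (-1/121)/(w + 2) - (1/11)/(w + 2)² + (1/121)/(w - 9)


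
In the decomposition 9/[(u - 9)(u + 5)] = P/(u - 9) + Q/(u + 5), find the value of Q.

Cover-up at u = -5: Q = 9/(-5 - 9) = -9/14


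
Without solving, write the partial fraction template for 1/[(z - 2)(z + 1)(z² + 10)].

Two linear + quadratic: P/(z - 2) + Q/(z + 1) + (Rz + S)/(z² + 10)


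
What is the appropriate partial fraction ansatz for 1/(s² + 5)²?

Repeated quadratic factor: (αs + β)/(s² + 5) + (γs + δ)/(s² + 5)²


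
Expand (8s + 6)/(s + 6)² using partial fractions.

(8s + 6) = α(s + 6) + β. At s = -6: β = 8·(-6) + 6 = -42. Coeff of s: α = 8
Result: 8/(s + 6) - 42/(s + 6)²


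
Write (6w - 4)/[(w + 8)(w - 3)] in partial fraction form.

At w=-8: A = (6·(-8) - 4)/(-8 - 3) = 52/11. At w=3: B = (6·3 - 4)/(3 + 8) = 14/11
Result: (52/11)/(w + 8) + (14/11)/(w - 3)


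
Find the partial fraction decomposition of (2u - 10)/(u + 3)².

(2u - 10) = α(u + 3) + β. At u = -3: β = 2·(-3) - 10 = -16. Coeff of u: α = 2
Result: 2/(u + 3) - 16/(u + 3)²


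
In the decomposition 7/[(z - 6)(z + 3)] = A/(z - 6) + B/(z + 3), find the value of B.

Cover-up at z = -3: B = 7/(-3 - 6) = -7/9


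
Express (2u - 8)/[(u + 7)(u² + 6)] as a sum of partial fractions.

At u=-7: α = (2·(-7) - 8)/((-7)² + 6) = -2/5. β = -α = 2/5, γ = 2 - (-7)·α = -4/5
Result: (-2/5)/(u + 7) + ((2/5)u - 4/5)/(u² + 6)


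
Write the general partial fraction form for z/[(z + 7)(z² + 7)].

Linear + irreducible quadratic: A/(z + 7) + (Bz + C)/(z² + 7)


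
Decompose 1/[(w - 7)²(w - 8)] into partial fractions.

Cover-up at w=8: C = 1/(8 - 7)² = 1. Cover-up at w=7: B = 1/(7 - 8) = -1. Comparing w² coeff: A = -C = -1
Result: -1/(w - 7) - 1/(w - 7)² + 1/(w - 8)


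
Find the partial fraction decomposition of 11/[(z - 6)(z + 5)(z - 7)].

Using cover-up method: P = -1, Q = 1/12, R = 11/12
Result: -1/(z - 6) + (1/12)/(z + 5) + (11/12)/(z - 7)


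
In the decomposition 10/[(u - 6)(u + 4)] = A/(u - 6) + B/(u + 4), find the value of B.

Cover-up at u = -4: B = 10/(-4 - 6) = -10/10 = -1


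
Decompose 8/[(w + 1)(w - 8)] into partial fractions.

8/(w + 1)(w - 8) = α/(w + 1) + β/(w - 8). α = 8/(-1 - 8) = -8/9, β = 8/(8 + 1) = 8/9
Result: (-8/9)/(w + 1) + (8/9)/(w - 8)


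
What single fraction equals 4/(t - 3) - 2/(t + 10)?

Common denominator (t - 3)(t + 10). Numerator: 4(t + 10) - 2(t - 3) = (4t + 40) - (2t - 6) = 2t + 46
Result: (2t + 46)/[(t - 3)(t + 10)]


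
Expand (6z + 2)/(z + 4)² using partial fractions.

(6z + 2) = P(z + 4) + Q. At z = -4: Q = 6·(-4) + 2 = -22. Coeff of z: P = 6
Result: 6/(z + 4) - 22/(z + 4)²


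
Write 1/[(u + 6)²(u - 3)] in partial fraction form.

Cover-up at u=3: C = 1/(3 + 6)² = 1/81. Cover-up at u=-6: B = 1/(-6 - 3) = -1/9. Comparing u² coeff: A = -C = -1/81
Result: (-1/81)/(u + 6) - (1/9)/(u + 6)² + (1/81)/(u - 3)


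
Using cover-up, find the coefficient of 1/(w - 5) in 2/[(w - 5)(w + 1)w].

Cover (w - 5), set w=5: 2/[(5 + 1)(5 - 0)] = 1/15


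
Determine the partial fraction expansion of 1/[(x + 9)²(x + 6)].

Cover-up at x=-6: γ = 1/(-6 + 9)² = 1/9. Cover-up at x=-9: β = 1/(-9 + 6) = -1/3. Comparing x² coeff: α = -γ = -1/9
Result: (-1/9)/(x + 9) - (1/3)/(x + 9)² + (1/9)/(x + 6)


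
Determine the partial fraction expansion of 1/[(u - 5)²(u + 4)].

Cover-up at u=-4: γ = 1/(-4 - 5)² = 1/81. Cover-up at u=5: β = 1/(5 + 4) = 1/9. Comparing u² coeff: α = -γ = -1/81
Result: (-1/81)/(u - 5) + (1/9)/(u - 5)² + (1/81)/(u + 4)


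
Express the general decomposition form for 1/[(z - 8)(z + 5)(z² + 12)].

Two linear + quadratic: α/(z - 8) + β/(z + 5) + (γz + δ)/(z² + 12)


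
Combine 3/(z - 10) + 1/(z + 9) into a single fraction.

Common denominator (z - 10)(z + 9). Numerator: 3(z + 9) + 1(z - 10) = (3z + 27) + (z - 10) = 4z + 17
Result: (4z + 17)/[(z - 10)(z + 9)]


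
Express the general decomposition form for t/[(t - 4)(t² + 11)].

Linear + irreducible quadratic: P/(t - 4) + (Qt + R)/(t² + 11)


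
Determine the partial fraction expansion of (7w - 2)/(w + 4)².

(7w - 2) = A(w + 4) + B. At w = -4: B = 7·(-4) - 2 = -30. Coeff of w: A = 7
Result: 7/(w + 4) - 30/(w + 4)²


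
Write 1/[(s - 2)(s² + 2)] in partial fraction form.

Cover-up at s = 2: A = 1/(2² + 2) = 1/6. Then B = -A = -1/6, C = -A·(0 + 2) = -1/3
Result: (1/6)/(s - 2) - ((1/6)s + 1/3)/(s² + 2)


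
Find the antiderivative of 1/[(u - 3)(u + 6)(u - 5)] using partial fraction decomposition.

Cover-up: α = -1/18, β = 1/99, γ = 1/22. Decomposition: (-1/18)/(u - 3) + (1/99)/(u + 6) + (1/22)/(u - 5). Integrate each term: (-1/18) ln|(u - 3)| + (1/99) ln|(u + 6)| + (1/22) ln|(u - 5)| + C


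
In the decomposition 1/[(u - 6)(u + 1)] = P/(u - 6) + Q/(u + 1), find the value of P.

Cover-up at u = 6: P = 1/(6 + 1) = 1/7


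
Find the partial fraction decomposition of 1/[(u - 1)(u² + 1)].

Cover-up at u = 1: α = 1/(1² + 1) = 1/2. Then β = -α = -1/2, γ = -α·(0 + 1) = -1/2
Result: (1/2)/(u - 1) - ((1/2)u + 1/2)/(u² + 1)


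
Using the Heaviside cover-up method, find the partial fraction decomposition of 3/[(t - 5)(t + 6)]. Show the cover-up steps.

Cover (t - 5): set t=5, get P = 3/(5 + 6) = 3/11. Cover (t + 6): set t=-6, get Q = 3/(-6 - 5) = -3/11.
Result: (3/11)/(t - 5) - (3/11)/(t + 6)


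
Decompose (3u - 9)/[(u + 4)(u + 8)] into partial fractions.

At u=-4: P = (3·(-4) - 9)/(-4 + 8) = -21/4. At u=-8: Q = (3·(-8) - 9)/(-8 + 4) = 33/4
Result: (-21/4)/(u + 4) + (33/4)/(u + 8)


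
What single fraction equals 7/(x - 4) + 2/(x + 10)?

Common denominator (x - 4)(x + 10). Numerator: 7(x + 10) + 2(x - 4) = (7x + 70) + (2x - 8) = 9x + 62
Result: (9x + 62)/[(x - 4)(x + 10)]


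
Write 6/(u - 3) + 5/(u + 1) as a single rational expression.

Common denominator (u - 3)(u + 1). Numerator: 6(u + 1) + 5(u - 3) = (6u + 6) + (5u - 15) = 11u - 9
Result: (11u - 9)/[(u - 3)(u + 1)]


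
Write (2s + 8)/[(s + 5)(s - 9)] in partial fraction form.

At s=-5: P = (2·(-5) + 8)/(-5 - 9) = 1/7. At s=9: Q = (2·9 + 8)/(9 + 5) = 13/7
Result: (1/7)/(s + 5) + (13/7)/(s - 9)


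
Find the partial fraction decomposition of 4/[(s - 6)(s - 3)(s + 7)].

Using cover-up method: α = 4/39, β = -2/15, γ = 2/65
Result: (4/39)/(s - 6) - (2/15)/(s - 3) + (2/65)/(s + 7)


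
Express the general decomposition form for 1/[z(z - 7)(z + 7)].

Three distinct linear factors: α/z + β/(z - 7) + γ/(z + 7)


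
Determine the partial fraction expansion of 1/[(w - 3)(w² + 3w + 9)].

Cover-up at w = 3: A = 1/(3² + 3·3 + 9) = 1/27. Then B = -A = -1/27, C = -A·(3 + 3) = -2/9
Result: (1/27)/(w - 3) - ((1/27)w + 2/9)/(w² + 3w + 9)


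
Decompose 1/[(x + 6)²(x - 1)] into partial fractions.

Cover-up at x=1: R = 1/(1 + 6)² = 1/49. Cover-up at x=-6: Q = 1/(-6 - 1) = -1/7. Comparing x² coeff: P = -R = -1/49
Result: (-1/49)/(x + 6) - (1/7)/(x + 6)² + (1/49)/(x - 1)


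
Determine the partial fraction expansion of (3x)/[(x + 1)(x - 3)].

At x=-1: A = (3·(-1) + 0)/(-1 - 3) = 3/4. At x=3: B = (3·3 + 0)/(3 + 1) = 9/4
Result: (3/4)/(x + 1) + (9/4)/(x - 3)


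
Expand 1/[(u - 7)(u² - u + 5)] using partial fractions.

Cover-up at u = 7: A = 1/(7² - 1·7 + 5) = 1/47. Then B = -A = -1/47, C = -A·(-1 + 7) = -6/47
Result: (1/47)/(u - 7) - ((1/47)u + 6/47)/(u² - u + 5)


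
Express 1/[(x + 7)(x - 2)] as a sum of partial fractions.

1/(x + 7)(x - 2) = P/(x + 7) + Q/(x - 2). P = 1/(-7 - 2) = -1/9, Q = 1/(2 + 7) = 1/9
Result: (-1/9)/(x + 7) + (1/9)/(x - 2)


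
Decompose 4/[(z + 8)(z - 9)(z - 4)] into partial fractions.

Using cover-up method: A = 1/51, B = 4/85, C = -1/15
Result: (1/51)/(z + 8) + (4/85)/(z - 9) - (1/15)/(z - 4)


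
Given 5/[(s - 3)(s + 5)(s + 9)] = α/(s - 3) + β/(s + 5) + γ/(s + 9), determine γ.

Cover-up at s = -9: γ = 5/[(-9 - 3)(-9 + 5)] = 5/[(-12)(-4)] = 5/48


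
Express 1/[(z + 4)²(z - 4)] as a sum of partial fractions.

Cover-up at z=4: C = 1/(4 + 4)² = 1/64. Cover-up at z=-4: B = 1/(-4 - 4) = -1/8. Comparing z² coeff: A = -C = -1/64
Result: (-1/64)/(z + 4) - (1/8)/(z + 4)² + (1/64)/(z - 4)


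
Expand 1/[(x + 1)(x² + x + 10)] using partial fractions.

Cover-up at x = -1: A = 1/((-1)² + 1·(-1) + 10) = 1/10. Then B = -A = -1/10, C = -A·(1 - 1) = 0
Result: (1/10)/(x + 1) - ((1/10)x)/(x² + x + 10)


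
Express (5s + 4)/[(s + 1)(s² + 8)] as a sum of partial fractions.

At s=-1: P = (5·(-1) + 4)/((-1)² + 8) = -1/9. Q = -P = 1/9, R = 5 - (-1)·P = 44/9
Result: (-1/9)/(s + 1) + ((1/9)s + 44/9)/(s² + 8)


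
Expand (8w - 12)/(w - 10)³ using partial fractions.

(8w - 12) = A(w - 10)² + B(w - 10) + C. At w = 10: C = 8·10 - 12 = 68. Coefficients: A = 0, B = 8
Result: 8/(w - 10)² + 68/(w - 10)³


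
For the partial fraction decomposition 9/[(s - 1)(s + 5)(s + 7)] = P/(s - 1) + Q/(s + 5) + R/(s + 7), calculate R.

Cover-up at s = -7: R = 9/[(-7 - 1)(-7 + 5)] = 9/[(-8)(-2)] = 9/16


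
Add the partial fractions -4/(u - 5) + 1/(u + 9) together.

Common denominator (u - 5)(u + 9). Numerator: -4(u + 9) + 1(u - 5) = (-4u - 36) + (u - 5) = -3u - 41
Result: (-3u - 41)/[(u - 5)(u + 9)]


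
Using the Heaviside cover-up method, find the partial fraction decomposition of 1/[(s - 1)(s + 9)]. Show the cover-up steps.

Cover (s - 1): set s=1, get P = 1/(1 + 9) = 1/10. Cover (s + 9): set s=-9, get Q = 1/(-9 - 1) = -1/10.
Result: (1/10)/(s - 1) - (1/10)/(s + 9)


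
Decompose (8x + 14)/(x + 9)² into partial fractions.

(8x + 14) = A(x + 9) + B. At x = -9: B = 8·(-9) + 14 = -58. Coeff of x: A = 8
Result: 8/(x + 9) - 58/(x + 9)²


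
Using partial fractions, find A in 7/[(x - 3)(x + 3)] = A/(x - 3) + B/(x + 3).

Cover-up at x = 3: A = 7/(3 + 3) = 7/6


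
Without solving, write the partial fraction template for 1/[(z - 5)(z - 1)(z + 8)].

Three distinct linear factors: P/(z - 5) + Q/(z - 1) + R/(z + 8)


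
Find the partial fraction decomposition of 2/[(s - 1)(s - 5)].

2/(s - 1)(s - 5) = α/(s - 1) + β/(s - 5). α = 2/(1 - 5) = -1/2, β = 2/(5 - 1) = 1/2
Result: (-1/2)/(s - 1) + (1/2)/(s - 5)


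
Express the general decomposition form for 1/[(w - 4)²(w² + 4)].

Repeated linear + quadratic: α/(w - 4) + β/(w - 4)² + (γw + δ)/(w² + 4)


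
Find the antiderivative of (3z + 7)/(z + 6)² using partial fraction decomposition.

Decompose: A = 3, B = 3·(-6) + 7 = -11, so (3z + 7)/(z + 6)² = 3/(z + 6) - 11/(z + 6)². Integrate: ∫ A/(z + 6) dz = 3 ln|(z + 6)|; ∫ B/(z + 6)² dz = 11/(z + 6). Sum: 3 ln|(z + 6)| + 11/(z + 6) + C


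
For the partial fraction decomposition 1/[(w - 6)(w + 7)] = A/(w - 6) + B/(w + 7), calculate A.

Cover-up at w = 6: A = 1/(6 + 7) = 1/13


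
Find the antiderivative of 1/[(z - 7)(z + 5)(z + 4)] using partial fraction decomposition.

Cover-up: α = 1/132, β = 1/12, γ = -1/11. Decomposition: (1/132)/(z - 7) + (1/12)/(z + 5) - (1/11)/(z + 4). Integrate each term: (1/132) ln|(z - 7)| + (1/12) ln|(z + 5)| - (1/11) ln|(z + 4)| + C


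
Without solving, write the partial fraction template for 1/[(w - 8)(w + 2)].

Distinct linear factors: α/(w - 8) + β/(w + 2)


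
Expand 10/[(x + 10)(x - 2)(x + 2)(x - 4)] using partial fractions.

Using Heaviside cover-up: (-5/672)/(x + 10) - (5/48)/(x - 2) + (5/96)/(x + 2) + (5/84)/(x - 4)


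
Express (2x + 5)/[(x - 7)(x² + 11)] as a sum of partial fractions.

At x=7: A = (2·7 + 5)/(7² + 11) = 19/60. B = -A = -19/60, C = 2 - 7·A = -13/60
Result: (19/60)/(x - 7) - ((19/60)x + 13/60)/(x² + 11)


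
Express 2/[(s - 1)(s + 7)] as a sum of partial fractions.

2/(s - 1)(s + 7) = P/(s - 1) + Q/(s + 7). P = 2/(1 + 7) = 1/4, Q = 2/(-7 - 1) = -1/4
Result: (1/4)/(s - 1) - (1/4)/(s + 7)


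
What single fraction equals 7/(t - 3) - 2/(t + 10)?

Common denominator (t - 3)(t + 10). Numerator: 7(t + 10) - 2(t - 3) = (7t + 70) - (2t - 6) = 5t + 76
Result: (5t + 76)/[(t - 3)(t + 10)]


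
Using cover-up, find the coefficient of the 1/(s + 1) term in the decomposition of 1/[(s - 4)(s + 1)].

Cover (s + 1), set s=-1: 1/((s - 4) at s=-1) = 1/(-5) = -1/5


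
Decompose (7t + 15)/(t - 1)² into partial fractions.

(7t + 15) = A(t - 1) + B. At t = 1: B = 7·1 + 15 = 22. Coeff of t: A = 7
Result: 7/(t - 1) + 22/(t - 1)²


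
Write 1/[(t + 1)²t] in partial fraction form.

Cover-up at t=0: γ = 1/(0 + 1)² = 1. Cover-up at t=-1: β = 1/(-1 - 0) = -1. Comparing t² coeff: α = -γ = -1
Result: -1/(t + 1) - 1/(t + 1)² + 1/t


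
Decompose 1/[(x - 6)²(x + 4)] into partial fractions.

Cover-up at x=-4: R = 1/(-4 - 6)² = 1/100. Cover-up at x=6: Q = 1/(6 + 4) = 1/10. Comparing x² coeff: P = -R = -1/100
Result: (-1/100)/(x - 6) + (1/10)/(x - 6)² + (1/100)/(x + 4)


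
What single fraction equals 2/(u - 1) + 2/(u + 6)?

Common denominator (u - 1)(u + 6). Numerator: 2(u + 6) + 2(u - 1) = (2u + 12) + (2u - 2) = 4u + 10
Result: (4u + 10)/[(u - 1)(u + 6)]


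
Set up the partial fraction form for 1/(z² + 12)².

Repeated quadratic factor: (αz + β)/(z² + 12) + (γz + δ)/(z² + 12)²


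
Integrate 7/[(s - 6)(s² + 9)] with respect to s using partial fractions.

Cover-up at s=6: A = 7/(6²+9) = 7/45. Coeff matching: B = -7/45, C = -14/15. Decomposition: (7/45)/(s - 6) - ((7/45)s + 14/15)/(s² + 9). Integrate: linear → ln, quadratic → (1/2)ln + arctan: (7/45) ln|(s - 6)| - (7/90) ln(s² + 9) - (14/45) arctan(s/3) + C


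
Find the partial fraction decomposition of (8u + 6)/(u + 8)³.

(8u + 6) = α(u + 8)² + β(u + 8) + γ. At u = -8: γ = 8·(-8) + 6 = -58. Coefficients: α = 0, β = 8
Result: 8/(u + 8)² - 58/(u + 8)³


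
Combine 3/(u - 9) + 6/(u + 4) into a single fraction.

Common denominator (u - 9)(u + 4). Numerator: 3(u + 4) + 6(u - 9) = (3u + 12) + (6u - 54) = 9u - 42
Result: (9u - 42)/[(u - 9)(u + 4)]


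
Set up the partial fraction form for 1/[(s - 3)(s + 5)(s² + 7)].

Two linear + quadratic: A/(s - 3) + B/(s + 5) + (Cs + D)/(s² + 7)


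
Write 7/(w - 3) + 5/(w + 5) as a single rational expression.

Common denominator (w - 3)(w + 5). Numerator: 7(w + 5) + 5(w - 3) = (7w + 35) + (5w - 15) = 12w + 20
Result: (12w + 20)/[(w - 3)(w + 5)]


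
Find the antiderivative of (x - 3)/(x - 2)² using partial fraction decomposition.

Decompose: A = 1, B = 1·2 - 3 = -1, so (x - 3)/(x - 2)² = 1/(x - 2) - 1/(x - 2)². Integrate: ∫ A/(x - 2) dx = ln|(x - 2)|; ∫ B/(x - 2)² dx = 1/(x - 2). Sum: ln|(x - 2)| + 1/(x - 2) + C


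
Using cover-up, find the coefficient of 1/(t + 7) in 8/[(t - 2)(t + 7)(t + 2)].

Cover (t + 7), set t=-7: 8/[(-7 - 2)(-7 + 2)] = 8/45


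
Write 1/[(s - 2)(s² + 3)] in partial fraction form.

Cover-up at s = 2: A = 1/(2² + 3) = 1/7. Then B = -A = -1/7, C = -A·(0 + 2) = -2/7
Result: (1/7)/(s - 2) - ((1/7)s + 2/7)/(s² + 3)


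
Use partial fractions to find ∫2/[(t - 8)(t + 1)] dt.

Decompose: 2/[(t - 8)(t + 1)] = (2/9)/(t - 8) - (2/9)/(t + 1). Integrate each term: (2/9) ln|(t - 8)| - (2/9) ln|(t + 1)| + C


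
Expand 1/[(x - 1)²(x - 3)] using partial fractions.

Cover-up at x=3: R = 1/(3 - 1)² = 1/4. Cover-up at x=1: Q = 1/(1 - 3) = -1/2. Comparing x² coeff: P = -R = -1/4
Result: (-1/4)/(x - 1) - (1/2)/(x - 1)² + (1/4)/(x - 3)


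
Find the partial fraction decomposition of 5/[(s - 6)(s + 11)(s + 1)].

Using cover-up method: α = 5/119, β = 1/34, γ = -1/14
Result: (5/119)/(s - 6) + (1/34)/(s + 11) - (1/14)/(s + 1)


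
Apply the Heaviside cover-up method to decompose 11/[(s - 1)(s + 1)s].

Cover (s - 1), s=1: A = 11/[(1 + 1)(1 - 0)] = 11/2. Cover (s + 1), s=-1: B = 11/[(-1 - 1)(-1 - 0)] = 11/2. Cover s, s=0: C = 11/[(0 - 1)(0 + 1)] = -11.
Result: (11/2)/(s - 1) + (11/2)/(s + 1) - 11/s


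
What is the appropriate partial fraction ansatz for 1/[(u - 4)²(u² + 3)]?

Repeated linear + quadratic: P/(u - 4) + Q/(u - 4)² + (Ru + S)/(u² + 3)


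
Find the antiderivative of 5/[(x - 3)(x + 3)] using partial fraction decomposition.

Decompose: 5/[(x - 3)(x + 3)] = (5/6)/(x - 3) - (5/6)/(x + 3). Integrate each term: (5/6) ln|(x - 3)| - (5/6) ln|(x + 3)| + C


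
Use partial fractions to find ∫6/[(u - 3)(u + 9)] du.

Decompose: 6/[(u - 3)(u + 9)] = (1/2)/(u - 3) - (1/2)/(u + 9). Integrate each term: (1/2) ln|(u - 3)| - (1/2) ln|(u + 9)| + C


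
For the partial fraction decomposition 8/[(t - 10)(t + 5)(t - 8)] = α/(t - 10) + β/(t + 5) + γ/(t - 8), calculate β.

Cover-up at t = -5: β = 8/[(-5 - 10)(-5 - 8)] = 8/[(-15)(-13)] = 8/195


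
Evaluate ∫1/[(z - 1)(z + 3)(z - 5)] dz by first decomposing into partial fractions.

Cover-up: α = -1/16, β = 1/32, γ = 1/32. Decomposition: (-1/16)/(z - 1) + (1/32)/(z + 3) + (1/32)/(z - 5). Integrate each term: (-1/16) ln|(z - 1)| + (1/32) ln|(z + 3)| + (1/32) ln|(z - 5)| + C


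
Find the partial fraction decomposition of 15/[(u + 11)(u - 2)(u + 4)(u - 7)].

Using Heaviside cover-up: (-5/546)/(u + 11) - (1/26)/(u - 2) + (5/154)/(u + 4) + (1/66)/(u - 7)


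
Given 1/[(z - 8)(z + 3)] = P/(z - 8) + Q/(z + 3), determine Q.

Cover-up at z = -3: Q = 1/(-3 - 8) = -1/11


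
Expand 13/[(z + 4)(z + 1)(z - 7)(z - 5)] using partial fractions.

Using Heaviside cover-up: (-13/297)/(z + 4) + (13/144)/(z + 1) + (13/176)/(z - 7) - (13/108)/(z - 5)


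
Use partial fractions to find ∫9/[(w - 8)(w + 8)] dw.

Decompose: 9/[(w - 8)(w + 8)] = (9/16)/(w - 8) - (9/16)/(w + 8). Integrate each term: (9/16) ln|(w - 8)| - (9/16) ln|(w + 8)| + C
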